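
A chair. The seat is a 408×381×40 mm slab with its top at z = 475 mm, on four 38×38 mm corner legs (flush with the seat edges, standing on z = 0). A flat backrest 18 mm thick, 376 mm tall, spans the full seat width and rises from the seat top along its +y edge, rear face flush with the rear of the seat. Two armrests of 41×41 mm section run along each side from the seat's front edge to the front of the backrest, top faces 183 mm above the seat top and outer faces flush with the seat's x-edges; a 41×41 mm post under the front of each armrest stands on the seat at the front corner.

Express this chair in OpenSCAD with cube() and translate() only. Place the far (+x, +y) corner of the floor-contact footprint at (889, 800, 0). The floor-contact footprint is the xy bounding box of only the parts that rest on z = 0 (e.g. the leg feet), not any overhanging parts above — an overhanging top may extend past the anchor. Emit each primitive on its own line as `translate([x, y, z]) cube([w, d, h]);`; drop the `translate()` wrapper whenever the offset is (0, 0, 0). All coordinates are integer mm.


translate([481, 419, 435]) cube([408, 381, 40]);
translate([481, 419, 0]) cube([38, 38, 435]);
translate([851, 419, 0]) cube([38, 38, 435]);
translate([481, 762, 0]) cube([38, 38, 435]);
translate([851, 762, 0]) cube([38, 38, 435]);
translate([481, 782, 475]) cube([408, 18, 376]);
translate([481, 419, 617]) cube([41, 363, 41]);
translate([848, 419, 617]) cube([41, 363, 41]);
translate([481, 419, 475]) cube([41, 41, 142]);
translate([848, 419, 475]) cube([41, 41, 142]);


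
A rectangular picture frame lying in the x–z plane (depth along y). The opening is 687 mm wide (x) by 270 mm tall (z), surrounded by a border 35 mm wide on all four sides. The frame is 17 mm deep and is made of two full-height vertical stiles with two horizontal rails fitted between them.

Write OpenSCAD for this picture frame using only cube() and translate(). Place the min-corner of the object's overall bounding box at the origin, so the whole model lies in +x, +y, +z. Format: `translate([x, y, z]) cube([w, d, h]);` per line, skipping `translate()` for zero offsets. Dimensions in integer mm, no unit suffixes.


cube([35, 17, 340]);
translate([722, 0, 0]) cube([35, 17, 340]);
translate([35, 0, 0]) cube([687, 17, 35]);
translate([35, 0, 305]) cube([687, 17, 35]);


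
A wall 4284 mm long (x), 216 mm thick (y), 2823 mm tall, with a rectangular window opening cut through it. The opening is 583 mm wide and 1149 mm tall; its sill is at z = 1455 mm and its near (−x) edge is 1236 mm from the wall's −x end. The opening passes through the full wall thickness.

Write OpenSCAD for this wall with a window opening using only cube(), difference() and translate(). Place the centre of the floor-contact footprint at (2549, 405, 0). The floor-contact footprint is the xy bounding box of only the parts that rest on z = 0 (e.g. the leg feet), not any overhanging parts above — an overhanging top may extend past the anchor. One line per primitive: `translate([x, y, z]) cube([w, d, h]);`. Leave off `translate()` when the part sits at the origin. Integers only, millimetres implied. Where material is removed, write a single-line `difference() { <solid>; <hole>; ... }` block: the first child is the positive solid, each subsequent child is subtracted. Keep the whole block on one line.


difference() { translate([407, 297, 0]) cube([4284, 216, 2823]); translate([1643, 297, 1455]) cube([583, 216, 1149]); }


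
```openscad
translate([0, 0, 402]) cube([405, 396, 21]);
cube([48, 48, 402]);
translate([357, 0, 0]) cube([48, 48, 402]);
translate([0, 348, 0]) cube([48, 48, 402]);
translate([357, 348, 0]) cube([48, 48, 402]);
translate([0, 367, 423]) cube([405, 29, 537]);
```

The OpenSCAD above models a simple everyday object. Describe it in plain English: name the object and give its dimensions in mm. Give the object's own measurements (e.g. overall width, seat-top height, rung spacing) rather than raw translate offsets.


A chair. The seat is a 405×396×21 mm slab with its top at z = 423 mm, on four 48×48 mm corner legs (flush with the seat edges, standing on z = 0). A flat backrest 29 mm thick, 537 mm tall, spans the full seat width and rises from the seat top along its +y edge, rear face flush with the rear of the seat.


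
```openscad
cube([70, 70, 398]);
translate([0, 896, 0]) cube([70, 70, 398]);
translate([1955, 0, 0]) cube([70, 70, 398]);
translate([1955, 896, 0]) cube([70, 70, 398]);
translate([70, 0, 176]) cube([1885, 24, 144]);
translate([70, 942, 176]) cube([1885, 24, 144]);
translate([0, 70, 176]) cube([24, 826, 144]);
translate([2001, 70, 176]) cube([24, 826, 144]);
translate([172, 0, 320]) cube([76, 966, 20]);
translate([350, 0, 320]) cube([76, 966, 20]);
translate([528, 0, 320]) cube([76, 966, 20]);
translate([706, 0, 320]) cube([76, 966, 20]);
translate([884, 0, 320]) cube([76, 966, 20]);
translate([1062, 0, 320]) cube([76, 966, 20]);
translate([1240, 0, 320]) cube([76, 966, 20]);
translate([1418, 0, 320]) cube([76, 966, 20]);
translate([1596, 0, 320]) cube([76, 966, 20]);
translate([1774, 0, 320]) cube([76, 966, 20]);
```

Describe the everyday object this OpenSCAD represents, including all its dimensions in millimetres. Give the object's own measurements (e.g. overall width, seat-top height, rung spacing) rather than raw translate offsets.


A bed frame 2025 mm long (x) by 966 mm wide (y). Four 70×70 mm corner posts, 398 mm tall, at the corners of the footprint. Four rails of 24 mm thickness and 144 mm height run between adjacent posts with their undersides at z = 176 mm, their outer faces flush with the outside of the frame (the two x-running rails run between the posts' inner faces; the two y-running rails run between the posts' inner faces). 10 slats, each 76 mm wide (x) and 20 mm thick, lie across the top of the two x-running rails, running the full 966 mm width of the frame in y; along x they sit between the end posts with a 102 mm gap after the −x posts and between neighbouring slats, leaving 105 mm before the +x posts.


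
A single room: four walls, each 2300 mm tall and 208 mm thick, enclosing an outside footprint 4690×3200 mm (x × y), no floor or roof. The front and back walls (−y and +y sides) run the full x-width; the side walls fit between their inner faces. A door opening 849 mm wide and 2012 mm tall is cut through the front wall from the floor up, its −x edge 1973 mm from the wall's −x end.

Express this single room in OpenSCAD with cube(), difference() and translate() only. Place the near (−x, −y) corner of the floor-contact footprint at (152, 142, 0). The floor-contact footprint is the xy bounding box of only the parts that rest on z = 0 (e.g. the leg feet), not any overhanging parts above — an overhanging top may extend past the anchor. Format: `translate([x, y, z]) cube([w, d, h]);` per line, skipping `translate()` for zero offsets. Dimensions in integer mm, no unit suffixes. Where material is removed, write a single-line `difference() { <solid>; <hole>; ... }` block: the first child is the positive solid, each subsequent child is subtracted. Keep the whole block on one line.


difference() { translate([152, 142, 0]) cube([4690, 208, 2300]); translate([2125, 142, 0]) cube([849, 208, 2012]); }
translate([152, 3134, 0]) cube([4690, 208, 2300]);
translate([152, 350, 0]) cube([208, 2784, 2300]);
translate([4634, 350, 0]) cube([208, 2784, 2300]);


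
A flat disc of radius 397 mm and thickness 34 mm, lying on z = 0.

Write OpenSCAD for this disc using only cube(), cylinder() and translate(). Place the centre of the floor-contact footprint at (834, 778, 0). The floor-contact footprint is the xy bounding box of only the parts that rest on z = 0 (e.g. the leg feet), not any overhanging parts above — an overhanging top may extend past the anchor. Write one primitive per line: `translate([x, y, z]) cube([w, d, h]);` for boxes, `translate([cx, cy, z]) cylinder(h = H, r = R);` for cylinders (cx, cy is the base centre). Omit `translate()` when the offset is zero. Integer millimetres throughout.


translate([834, 778, 0]) cylinder(h = 34, r = 397);


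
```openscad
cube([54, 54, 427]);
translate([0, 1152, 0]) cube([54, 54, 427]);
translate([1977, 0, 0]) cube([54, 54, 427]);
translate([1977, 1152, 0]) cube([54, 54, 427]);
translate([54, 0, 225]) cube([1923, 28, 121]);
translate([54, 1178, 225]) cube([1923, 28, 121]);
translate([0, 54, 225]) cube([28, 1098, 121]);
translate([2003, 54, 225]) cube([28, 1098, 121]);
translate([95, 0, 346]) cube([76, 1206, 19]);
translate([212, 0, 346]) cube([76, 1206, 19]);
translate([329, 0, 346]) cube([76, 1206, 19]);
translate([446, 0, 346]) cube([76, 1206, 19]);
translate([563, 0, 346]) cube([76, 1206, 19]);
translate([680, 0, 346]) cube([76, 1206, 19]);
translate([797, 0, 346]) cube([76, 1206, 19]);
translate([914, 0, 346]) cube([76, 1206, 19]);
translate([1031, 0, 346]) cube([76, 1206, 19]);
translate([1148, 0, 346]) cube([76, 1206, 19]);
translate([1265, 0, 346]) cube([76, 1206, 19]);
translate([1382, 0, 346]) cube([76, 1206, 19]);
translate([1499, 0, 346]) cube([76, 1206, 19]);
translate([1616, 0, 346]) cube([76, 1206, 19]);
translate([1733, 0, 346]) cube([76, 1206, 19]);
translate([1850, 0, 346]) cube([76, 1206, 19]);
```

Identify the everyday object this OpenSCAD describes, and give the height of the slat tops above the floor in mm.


A bed frame. The slat-top height is 365 mm.

Four posts, four rails, and a row of slats — a bed frame. Slats sit on the rails at z = 225 + 121 = 346; with slat thickness 19, the top is 365 mm.


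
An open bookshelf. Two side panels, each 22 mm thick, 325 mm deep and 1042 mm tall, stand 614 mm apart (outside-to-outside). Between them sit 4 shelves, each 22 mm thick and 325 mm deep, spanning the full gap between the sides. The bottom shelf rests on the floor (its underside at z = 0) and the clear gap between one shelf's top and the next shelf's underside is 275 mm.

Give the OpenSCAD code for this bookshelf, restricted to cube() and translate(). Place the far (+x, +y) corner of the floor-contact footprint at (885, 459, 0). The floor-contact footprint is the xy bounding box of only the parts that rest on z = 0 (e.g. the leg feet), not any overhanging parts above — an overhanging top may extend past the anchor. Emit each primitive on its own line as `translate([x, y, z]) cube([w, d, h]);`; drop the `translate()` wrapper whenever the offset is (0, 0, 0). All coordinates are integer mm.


translate([271, 134, 0]) cube([22, 325, 1042]);
translate([863, 134, 0]) cube([22, 325, 1042]);
translate([293, 134, 0]) cube([570, 325, 22]);
translate([293, 134, 297]) cube([570, 325, 22]);
translate([293, 134, 594]) cube([570, 325, 22]);
translate([293, 134, 891]) cube([570, 325, 22]);


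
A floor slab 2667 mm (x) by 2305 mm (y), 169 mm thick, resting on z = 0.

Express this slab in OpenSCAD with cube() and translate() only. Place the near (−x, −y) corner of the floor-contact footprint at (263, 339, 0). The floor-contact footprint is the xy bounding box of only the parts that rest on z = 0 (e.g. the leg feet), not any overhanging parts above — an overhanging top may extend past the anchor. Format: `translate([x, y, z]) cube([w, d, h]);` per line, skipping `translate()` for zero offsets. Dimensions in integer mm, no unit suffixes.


translate([263, 339, 0]) cube([2667, 2305, 169]);


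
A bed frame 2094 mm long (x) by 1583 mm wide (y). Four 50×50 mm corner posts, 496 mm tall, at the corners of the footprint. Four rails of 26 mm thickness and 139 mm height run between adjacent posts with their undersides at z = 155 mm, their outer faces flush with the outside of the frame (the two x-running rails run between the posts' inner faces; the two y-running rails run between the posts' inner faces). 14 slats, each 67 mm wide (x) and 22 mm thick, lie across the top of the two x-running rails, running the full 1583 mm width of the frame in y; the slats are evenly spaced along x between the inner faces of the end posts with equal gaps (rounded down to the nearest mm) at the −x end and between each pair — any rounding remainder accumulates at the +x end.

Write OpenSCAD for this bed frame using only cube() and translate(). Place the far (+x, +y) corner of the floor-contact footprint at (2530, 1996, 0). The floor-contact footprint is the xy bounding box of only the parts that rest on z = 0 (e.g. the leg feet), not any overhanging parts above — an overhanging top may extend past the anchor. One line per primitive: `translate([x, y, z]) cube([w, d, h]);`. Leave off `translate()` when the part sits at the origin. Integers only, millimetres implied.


translate([436, 413, 0]) cube([50, 50, 496]);
translate([436, 1946, 0]) cube([50, 50, 496]);
translate([2480, 413, 0]) cube([50, 50, 496]);
translate([2480, 1946, 0]) cube([50, 50, 496]);
translate([486, 413, 155]) cube([1994, 26, 139]);
translate([486, 1970, 155]) cube([1994, 26, 139]);
translate([436, 463, 155]) cube([26, 1483, 139]);
translate([2504, 463, 155]) cube([26, 1483, 139]);
translate([556, 413, 294]) cube([67, 1583, 22]);
translate([693, 413, 294]) cube([67, 1583, 22]);
translate([830, 413, 294]) cube([67, 1583, 22]);
translate([967, 413, 294]) cube([67, 1583, 22]);
translate([1104, 413, 294]) cube([67, 1583, 22]);
translate([1241, 413, 294]) cube([67, 1583, 22]);
translate([1378, 413, 294]) cube([67, 1583, 22]);
translate([1515, 413, 294]) cube([67, 1583, 22]);
translate([1652, 413, 294]) cube([67, 1583, 22]);
translate([1789, 413, 294]) cube([67, 1583, 22]);
translate([1926, 413, 294]) cube([67, 1583, 22]);
translate([2063, 413, 294]) cube([67, 1583, 22]);
translate([2200, 413, 294]) cube([67, 1583, 22]);
translate([2337, 413, 294]) cube([67, 1583, 22]);


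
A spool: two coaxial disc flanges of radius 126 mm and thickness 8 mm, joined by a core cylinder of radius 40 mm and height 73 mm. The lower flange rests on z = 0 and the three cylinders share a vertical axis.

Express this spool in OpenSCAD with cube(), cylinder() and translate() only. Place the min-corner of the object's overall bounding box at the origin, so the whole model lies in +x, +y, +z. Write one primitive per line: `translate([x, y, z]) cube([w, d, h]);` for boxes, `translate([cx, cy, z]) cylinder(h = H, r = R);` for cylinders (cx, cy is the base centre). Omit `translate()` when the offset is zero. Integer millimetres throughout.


translate([126, 126, 0]) cylinder(h = 8, r = 126);
translate([126, 126, 8]) cylinder(h = 73, r = 40);
translate([126, 126, 81]) cylinder(h = 8, r = 126);


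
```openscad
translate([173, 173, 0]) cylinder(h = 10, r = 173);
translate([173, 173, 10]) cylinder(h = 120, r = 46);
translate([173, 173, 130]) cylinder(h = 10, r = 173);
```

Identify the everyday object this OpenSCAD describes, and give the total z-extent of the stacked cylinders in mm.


A spool. The overall height is 140 mm.

Three coaxial cylinders, large–small–large — a spool. Two 10 mm flanges and a 120 mm core give 10 + 120 + 10 = 140 mm.


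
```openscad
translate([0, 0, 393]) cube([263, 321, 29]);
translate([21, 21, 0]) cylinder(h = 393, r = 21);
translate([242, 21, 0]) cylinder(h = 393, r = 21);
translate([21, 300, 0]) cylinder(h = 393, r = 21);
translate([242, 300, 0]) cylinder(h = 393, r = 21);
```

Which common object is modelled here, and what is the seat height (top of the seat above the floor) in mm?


A stool. The seat height is 422 mm.

A 263×321×29 slab at z = 393 on four corner cylinders — a stool. The seat top is 393 + 29 = 422 mm.


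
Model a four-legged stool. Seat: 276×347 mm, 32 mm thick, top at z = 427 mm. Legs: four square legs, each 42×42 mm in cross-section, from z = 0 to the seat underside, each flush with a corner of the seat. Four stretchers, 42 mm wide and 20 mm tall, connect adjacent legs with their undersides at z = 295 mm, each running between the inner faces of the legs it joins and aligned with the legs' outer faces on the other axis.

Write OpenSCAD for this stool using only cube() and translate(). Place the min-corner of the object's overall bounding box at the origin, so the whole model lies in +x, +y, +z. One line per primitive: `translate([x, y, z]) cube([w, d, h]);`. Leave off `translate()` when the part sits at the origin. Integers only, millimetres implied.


// leg_h = 427 - 32 = 395
// stretcher span = 276 - 2*42 = 192
translate([0, 0, 395]) cube([276, 347, 32]);
cube([42, 42, 395]);
translate([234, 0, 0]) cube([42, 42, 395]);
translate([0, 305, 0]) cube([42, 42, 395]);
translate([234, 305, 0]) cube([42, 42, 395]);
translate([42, 0, 295]) cube([192, 42, 20]);
translate([42, 305, 295]) cube([192, 42, 20]);
translate([0, 42, 295]) cube([42, 263, 20]);
translate([234, 42, 295]) cube([42, 263, 20]);


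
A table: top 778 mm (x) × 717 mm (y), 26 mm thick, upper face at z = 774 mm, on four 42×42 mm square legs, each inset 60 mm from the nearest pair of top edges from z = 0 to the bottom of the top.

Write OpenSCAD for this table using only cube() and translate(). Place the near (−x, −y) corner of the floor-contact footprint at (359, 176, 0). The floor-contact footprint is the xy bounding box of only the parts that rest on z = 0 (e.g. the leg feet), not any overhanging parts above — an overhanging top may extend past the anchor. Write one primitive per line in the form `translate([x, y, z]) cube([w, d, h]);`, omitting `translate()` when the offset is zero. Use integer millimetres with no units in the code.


// leg_h = 774 - 26 = 748
translate([299, 116, 748]) cube([778, 717, 26]);
translate([359, 176, 0]) cube([42, 42, 748]);
translate([975, 176, 0]) cube([42, 42, 748]);
translate([359, 731, 0]) cube([42, 42, 748]);
translate([975, 731, 0]) cube([42, 42, 748]);


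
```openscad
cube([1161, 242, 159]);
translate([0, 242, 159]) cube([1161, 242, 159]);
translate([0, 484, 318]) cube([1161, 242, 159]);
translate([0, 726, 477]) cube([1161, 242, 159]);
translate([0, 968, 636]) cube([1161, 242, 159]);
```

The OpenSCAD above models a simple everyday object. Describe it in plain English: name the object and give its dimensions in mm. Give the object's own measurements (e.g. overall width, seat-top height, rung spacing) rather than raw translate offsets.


A straight staircase of 5 solid steps. Each step is 1161 mm wide (x), 242 mm deep (y, the going) and 159 mm tall (the rise). The first step rests on the floor; each subsequent step sits one going further in +y and one rise higher in +z, directly behind and above the previous step with no overlap.


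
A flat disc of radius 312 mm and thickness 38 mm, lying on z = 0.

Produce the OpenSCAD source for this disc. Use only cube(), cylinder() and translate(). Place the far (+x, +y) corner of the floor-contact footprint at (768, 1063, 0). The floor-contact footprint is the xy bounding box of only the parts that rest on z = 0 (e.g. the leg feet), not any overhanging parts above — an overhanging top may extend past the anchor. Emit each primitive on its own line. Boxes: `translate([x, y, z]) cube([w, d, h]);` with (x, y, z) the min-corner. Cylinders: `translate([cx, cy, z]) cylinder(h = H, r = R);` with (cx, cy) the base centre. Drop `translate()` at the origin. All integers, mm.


translate([456, 751, 0]) cylinder(h = 38, r = 312);


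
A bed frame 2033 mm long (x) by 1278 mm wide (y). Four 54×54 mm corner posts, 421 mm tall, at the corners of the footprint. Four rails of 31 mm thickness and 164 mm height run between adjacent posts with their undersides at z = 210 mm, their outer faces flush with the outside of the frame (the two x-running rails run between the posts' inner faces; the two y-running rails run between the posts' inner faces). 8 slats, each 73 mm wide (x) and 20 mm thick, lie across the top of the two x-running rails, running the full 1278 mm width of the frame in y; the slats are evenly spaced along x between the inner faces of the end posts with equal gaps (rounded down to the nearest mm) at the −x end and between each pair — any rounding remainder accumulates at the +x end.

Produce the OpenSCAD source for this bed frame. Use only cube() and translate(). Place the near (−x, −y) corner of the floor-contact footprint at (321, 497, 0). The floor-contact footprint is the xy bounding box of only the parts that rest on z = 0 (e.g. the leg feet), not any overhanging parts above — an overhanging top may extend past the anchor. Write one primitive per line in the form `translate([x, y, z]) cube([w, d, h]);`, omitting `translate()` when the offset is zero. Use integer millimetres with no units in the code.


// slat z = rail_z + rail_h = 210 + 164 = 374
// slat gap = ⌊(1925 − 8·73) / 9⌋ = 149
translate([321, 497, 0]) cube([54, 54, 421]);
translate([321, 1721, 0]) cube([54, 54, 421]);
translate([2300, 497, 0]) cube([54, 54, 421]);
translate([2300, 1721, 0]) cube([54, 54, 421]);
translate([375, 497, 210]) cube([1925, 31, 164]);
translate([375, 1744, 210]) cube([1925, 31, 164]);
translate([321, 551, 210]) cube([31, 1170, 164]);
translate([2323, 551, 210]) cube([31, 1170, 164]);
translate([524, 497, 374]) cube([73, 1278, 20]);
translate([746, 497, 374]) cube([73, 1278, 20]);
translate([968, 497, 374]) cube([73, 1278, 20]);
translate([1190, 497, 374]) cube([73, 1278, 20]);
translate([1412, 497, 374]) cube([73, 1278, 20]);
translate([1634, 497, 374]) cube([73, 1278, 20]);
translate([1856, 497, 374]) cube([73, 1278, 20]);
translate([2078, 497, 374]) cube([73, 1278, 20]);


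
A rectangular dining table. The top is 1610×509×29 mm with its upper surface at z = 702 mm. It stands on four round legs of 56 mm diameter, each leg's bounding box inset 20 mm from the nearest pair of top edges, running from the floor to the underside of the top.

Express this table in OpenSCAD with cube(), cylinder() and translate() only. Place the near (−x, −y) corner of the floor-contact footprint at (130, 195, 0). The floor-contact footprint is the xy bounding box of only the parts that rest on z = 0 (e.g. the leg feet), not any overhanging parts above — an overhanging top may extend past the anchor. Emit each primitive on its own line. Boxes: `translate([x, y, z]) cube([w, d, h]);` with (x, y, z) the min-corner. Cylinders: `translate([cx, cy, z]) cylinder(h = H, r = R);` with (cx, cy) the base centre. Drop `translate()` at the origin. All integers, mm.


translate([110, 175, 673]) cube([1610, 509, 29]);
translate([158, 223, 0]) cylinder(h = 673, r = 28);
translate([1672, 223, 0]) cylinder(h = 673, r = 28);
translate([158, 636, 0]) cylinder(h = 673, r = 28);
translate([1672, 636, 0]) cylinder(h = 673, r = 28);


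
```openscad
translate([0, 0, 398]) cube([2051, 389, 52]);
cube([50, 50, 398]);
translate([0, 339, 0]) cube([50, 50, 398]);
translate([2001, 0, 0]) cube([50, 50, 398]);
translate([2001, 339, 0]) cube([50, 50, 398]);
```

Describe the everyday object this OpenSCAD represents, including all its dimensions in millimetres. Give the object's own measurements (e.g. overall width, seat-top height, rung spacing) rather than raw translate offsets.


A bench: a 2051×389 mm seat slab, 52 mm thick, top at z = 450 mm, on four 50×50 mm square legs flush with the seat corners and standing on z = 0.


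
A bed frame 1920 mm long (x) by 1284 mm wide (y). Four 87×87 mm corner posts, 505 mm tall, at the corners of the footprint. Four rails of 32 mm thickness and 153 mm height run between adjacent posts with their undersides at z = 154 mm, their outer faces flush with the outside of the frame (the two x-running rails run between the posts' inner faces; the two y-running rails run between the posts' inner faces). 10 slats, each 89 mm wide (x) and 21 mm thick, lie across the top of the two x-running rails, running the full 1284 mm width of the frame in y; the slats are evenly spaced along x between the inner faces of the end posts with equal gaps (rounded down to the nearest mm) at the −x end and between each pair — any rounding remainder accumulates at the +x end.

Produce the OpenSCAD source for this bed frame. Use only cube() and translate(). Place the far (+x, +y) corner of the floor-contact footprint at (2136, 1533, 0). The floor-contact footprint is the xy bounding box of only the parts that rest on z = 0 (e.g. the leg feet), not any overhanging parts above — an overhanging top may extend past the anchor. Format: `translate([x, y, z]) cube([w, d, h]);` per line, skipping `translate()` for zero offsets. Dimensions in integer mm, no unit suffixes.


// slat z = rail_z + rail_h = 154 + 153 = 307
// slat gap = ⌊(1746 − 10·89) / 11⌋ = 77
translate([216, 249, 0]) cube([87, 87, 505]);
translate([216, 1446, 0]) cube([87, 87, 505]);
translate([2049, 249, 0]) cube([87, 87, 505]);
translate([2049, 1446, 0]) cube([87, 87, 505]);
translate([303, 249, 154]) cube([1746, 32, 153]);
translate([303, 1501, 154]) cube([1746, 32, 153]);
translate([216, 336, 154]) cube([32, 1110, 153]);
translate([2104, 336, 154]) cube([32, 1110, 153]);
translate([380, 249, 307]) cube([89, 1284, 21]);
translate([546, 249, 307]) cube([89, 1284, 21]);
translate([712, 249, 307]) cube([89, 1284, 21]);
translate([878, 249, 307]) cube([89, 1284, 21]);
translate([1044, 249, 307]) cube([89, 1284, 21]);
translate([1210, 249, 307]) cube([89, 1284, 21]);
translate([1376, 249, 307]) cube([89, 1284, 21]);
translate([1542, 249, 307]) cube([89, 1284, 21]);
translate([1708, 249, 307]) cube([89, 1284, 21]);
translate([1874, 249, 307]) cube([89, 1284, 21]);


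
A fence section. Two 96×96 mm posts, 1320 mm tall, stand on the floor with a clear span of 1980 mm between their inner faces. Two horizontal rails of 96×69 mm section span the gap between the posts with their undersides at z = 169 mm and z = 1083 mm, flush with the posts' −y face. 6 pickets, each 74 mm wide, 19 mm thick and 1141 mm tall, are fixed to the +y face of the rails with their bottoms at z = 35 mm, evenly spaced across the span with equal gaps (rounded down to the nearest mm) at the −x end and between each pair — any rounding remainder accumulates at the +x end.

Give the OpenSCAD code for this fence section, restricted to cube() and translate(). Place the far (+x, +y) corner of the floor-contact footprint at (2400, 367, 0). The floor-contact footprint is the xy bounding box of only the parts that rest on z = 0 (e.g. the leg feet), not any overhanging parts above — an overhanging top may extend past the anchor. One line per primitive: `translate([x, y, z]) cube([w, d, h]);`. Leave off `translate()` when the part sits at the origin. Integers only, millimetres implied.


translate([228, 271, 0]) cube([96, 96, 1320]);
translate([2304, 271, 0]) cube([96, 96, 1320]);
translate([324, 271, 169]) cube([1980, 96, 69]);
translate([324, 271, 1083]) cube([1980, 96, 69]);
translate([543, 367, 35]) cube([74, 19, 1141]);
translate([836, 367, 35]) cube([74, 19, 1141]);
translate([1129, 367, 35]) cube([74, 19, 1141]);
translate([1422, 367, 35]) cube([74, 19, 1141]);
translate([1715, 367, 35]) cube([74, 19, 1141]);
translate([2008, 367, 35]) cube([74, 19, 1141]);


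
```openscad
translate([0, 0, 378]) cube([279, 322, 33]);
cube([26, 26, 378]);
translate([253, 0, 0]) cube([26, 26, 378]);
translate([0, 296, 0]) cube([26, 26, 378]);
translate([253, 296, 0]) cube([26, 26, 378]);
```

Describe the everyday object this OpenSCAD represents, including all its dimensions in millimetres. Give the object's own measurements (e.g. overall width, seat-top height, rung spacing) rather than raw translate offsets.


A simple wooden stool: a rectangular seat 279 mm (x) by 322 mm (y), 33 mm thick, top face at z = 411 mm, on four square legs, each 26×26 mm in cross-section. The legs rest on z = 0, each flush with a corner of the seat.


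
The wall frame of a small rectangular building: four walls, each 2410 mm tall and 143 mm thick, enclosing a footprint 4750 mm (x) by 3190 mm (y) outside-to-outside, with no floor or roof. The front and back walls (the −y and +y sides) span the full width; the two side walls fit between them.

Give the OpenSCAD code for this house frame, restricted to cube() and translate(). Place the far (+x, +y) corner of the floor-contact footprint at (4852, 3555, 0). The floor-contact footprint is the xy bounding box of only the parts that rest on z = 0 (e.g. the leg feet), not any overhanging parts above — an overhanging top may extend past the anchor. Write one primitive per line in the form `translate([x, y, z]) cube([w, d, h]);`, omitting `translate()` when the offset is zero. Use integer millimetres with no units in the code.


translate([102, 365, 0]) cube([4750, 143, 2410]);
translate([102, 3412, 0]) cube([4750, 143, 2410]);
translate([102, 508, 0]) cube([143, 2904, 2410]);
translate([4709, 508, 0]) cube([143, 2904, 2410]);


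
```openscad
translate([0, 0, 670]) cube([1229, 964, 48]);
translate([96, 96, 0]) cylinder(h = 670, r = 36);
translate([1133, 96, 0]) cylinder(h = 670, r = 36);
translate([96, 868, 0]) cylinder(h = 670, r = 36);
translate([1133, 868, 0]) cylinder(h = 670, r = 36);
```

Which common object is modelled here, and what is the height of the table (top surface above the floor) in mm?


A table. The table height is 718 mm.

A 1229×964×48 slab sits at z = 670 on four Ø72 mm round legs — a table. The top surface is at 670 + 48 = 718 mm.


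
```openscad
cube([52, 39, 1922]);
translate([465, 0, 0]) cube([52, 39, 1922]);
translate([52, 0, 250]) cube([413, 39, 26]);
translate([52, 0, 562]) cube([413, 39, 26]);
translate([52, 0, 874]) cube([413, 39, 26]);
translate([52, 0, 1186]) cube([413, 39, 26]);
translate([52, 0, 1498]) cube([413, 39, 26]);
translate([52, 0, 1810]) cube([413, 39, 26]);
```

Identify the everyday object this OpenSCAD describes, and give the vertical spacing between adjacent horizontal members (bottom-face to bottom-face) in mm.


A ladder. The rung spacing is 312 mm.

Two tall 52×39 posts with 6 short bars between them — a ladder. Adjacent rungs sit at z = 250 and z = 562, so the spacing is 562 − 250 = 312 mm.


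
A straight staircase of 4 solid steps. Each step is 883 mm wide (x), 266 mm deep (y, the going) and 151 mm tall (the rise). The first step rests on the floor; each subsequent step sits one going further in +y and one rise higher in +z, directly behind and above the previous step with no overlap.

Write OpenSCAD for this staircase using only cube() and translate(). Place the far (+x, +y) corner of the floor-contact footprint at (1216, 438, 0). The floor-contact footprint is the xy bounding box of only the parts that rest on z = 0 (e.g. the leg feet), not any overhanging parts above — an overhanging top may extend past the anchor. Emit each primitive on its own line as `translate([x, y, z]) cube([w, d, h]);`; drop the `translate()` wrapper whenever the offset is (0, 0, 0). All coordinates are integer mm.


translate([333, 172, 0]) cube([883, 266, 151]);
translate([333, 438, 151]) cube([883, 266, 151]);
translate([333, 704, 302]) cube([883, 266, 151]);
translate([333, 970, 453]) cube([883, 266, 151]);


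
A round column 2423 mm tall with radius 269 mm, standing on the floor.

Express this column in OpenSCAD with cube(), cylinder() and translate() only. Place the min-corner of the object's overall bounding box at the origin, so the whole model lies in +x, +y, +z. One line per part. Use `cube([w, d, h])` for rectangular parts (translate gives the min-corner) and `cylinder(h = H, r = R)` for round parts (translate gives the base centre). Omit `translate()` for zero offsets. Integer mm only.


translate([269, 269, 0]) cylinder(h = 2423, r = 269);


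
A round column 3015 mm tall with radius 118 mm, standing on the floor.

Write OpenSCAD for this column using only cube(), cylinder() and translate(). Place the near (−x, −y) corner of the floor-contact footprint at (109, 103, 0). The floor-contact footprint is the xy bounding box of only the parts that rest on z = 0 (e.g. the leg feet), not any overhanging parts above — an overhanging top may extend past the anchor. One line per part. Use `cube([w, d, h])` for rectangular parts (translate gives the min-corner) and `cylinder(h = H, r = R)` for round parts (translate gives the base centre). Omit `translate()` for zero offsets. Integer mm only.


translate([227, 221, 0]) cylinder(h = 3015, r = 118);


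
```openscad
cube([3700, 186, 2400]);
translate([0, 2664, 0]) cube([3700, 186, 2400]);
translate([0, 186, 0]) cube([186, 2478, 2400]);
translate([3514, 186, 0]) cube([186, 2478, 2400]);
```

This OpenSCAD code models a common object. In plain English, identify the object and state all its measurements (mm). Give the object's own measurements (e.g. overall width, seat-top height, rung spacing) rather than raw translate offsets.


The wall frame of a small rectangular building: four walls, each 2400 mm tall and 186 mm thick, enclosing a footprint 3700 mm (x) by 2850 mm (y) outside-to-outside, with no floor or roof. The front and back walls (the −y and +y sides) span the full width; the two side walls fit between them.


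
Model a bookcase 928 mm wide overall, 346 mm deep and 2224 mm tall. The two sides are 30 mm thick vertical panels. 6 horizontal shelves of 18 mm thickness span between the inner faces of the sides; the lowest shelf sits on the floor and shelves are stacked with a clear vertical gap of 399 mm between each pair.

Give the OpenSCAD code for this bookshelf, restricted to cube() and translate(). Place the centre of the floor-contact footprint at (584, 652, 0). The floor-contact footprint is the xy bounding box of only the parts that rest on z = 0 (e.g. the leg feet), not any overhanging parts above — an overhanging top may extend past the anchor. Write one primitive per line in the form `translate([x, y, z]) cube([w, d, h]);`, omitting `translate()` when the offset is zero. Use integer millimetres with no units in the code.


translate([120, 479, 0]) cube([30, 346, 2224]);
translate([1018, 479, 0]) cube([30, 346, 2224]);
translate([150, 479, 0]) cube([868, 346, 18]);
translate([150, 479, 417]) cube([868, 346, 18]);
translate([150, 479, 834]) cube([868, 346, 18]);
translate([150, 479, 1251]) cube([868, 346, 18]);
translate([150, 479, 1668]) cube([868, 346, 18]);
translate([150, 479, 2085]) cube([868, 346, 18]);


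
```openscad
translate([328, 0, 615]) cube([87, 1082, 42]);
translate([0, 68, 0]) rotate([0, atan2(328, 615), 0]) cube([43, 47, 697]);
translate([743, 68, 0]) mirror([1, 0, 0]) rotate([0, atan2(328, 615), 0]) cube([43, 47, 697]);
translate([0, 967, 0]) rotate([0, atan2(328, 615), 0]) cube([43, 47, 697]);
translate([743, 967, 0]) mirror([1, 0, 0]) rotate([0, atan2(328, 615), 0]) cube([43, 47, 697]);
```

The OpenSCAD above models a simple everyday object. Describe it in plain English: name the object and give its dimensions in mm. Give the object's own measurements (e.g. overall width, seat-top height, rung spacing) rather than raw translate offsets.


A sawhorse. A 87×1082×42 mm beam (x, y, z) sits on two A-frame leg pairs. Each pair is two raked legs of 43×47 mm section (47 mm along y) splaying symmetrically in x. Each leg rises 615 mm vertically over 328 mm of horizontal reach and is 697 mm long along its own axis. Every leg's outer bottom edge rests on the floor and its outer top edge meets a bottom edge of the beam — the left legs (tilting toward +x) meet the beam's −x bottom edge, the right legs (their mirror images, tilting toward −x) meet its +x bottom edge — so the leg tops tuck under the beam, the beam's underside is 615 mm above the floor, and the feet are 743 mm apart outside-to-outside with the beam centred between them. The two leg pairs are set in 68 mm from either end of the beam.


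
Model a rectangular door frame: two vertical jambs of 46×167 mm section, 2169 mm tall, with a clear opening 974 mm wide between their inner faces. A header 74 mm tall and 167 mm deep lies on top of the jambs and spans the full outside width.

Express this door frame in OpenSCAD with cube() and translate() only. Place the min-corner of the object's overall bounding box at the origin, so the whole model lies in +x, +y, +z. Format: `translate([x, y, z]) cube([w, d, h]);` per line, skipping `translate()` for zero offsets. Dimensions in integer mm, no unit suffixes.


cube([46, 167, 2169]);
translate([1020, 0, 0]) cube([46, 167, 2169]);
translate([0, 0, 2169]) cube([1066, 167, 74]);


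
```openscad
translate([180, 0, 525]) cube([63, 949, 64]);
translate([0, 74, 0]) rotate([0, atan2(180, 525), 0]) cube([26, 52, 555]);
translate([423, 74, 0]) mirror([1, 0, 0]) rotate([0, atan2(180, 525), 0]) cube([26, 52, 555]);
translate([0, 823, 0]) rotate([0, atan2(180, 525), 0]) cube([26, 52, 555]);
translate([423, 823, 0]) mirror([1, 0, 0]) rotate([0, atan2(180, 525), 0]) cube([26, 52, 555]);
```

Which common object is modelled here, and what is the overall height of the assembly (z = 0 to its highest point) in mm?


A sawhorse. The overall height is 589 mm.

A beam across two mirrored pairs of raked legs — a sawhorse. The beam's underside is at z = 525 (matching the legs' vertical rise in atan2(180, 525)) and the beam is 64 mm tall, so its top is at 525 + 64 = 589 mm. The raked legs top out at the beam's underside, so that is the highest point.


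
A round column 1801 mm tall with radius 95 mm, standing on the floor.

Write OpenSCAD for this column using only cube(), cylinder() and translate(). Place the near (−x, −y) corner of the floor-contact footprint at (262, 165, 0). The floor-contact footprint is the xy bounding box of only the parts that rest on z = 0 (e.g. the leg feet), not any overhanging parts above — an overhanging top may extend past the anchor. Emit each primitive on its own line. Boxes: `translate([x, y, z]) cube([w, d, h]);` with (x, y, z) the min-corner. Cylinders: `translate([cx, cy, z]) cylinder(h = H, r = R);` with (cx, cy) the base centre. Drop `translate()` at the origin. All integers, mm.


translate([357, 260, 0]) cylinder(h = 1801, r = 95);


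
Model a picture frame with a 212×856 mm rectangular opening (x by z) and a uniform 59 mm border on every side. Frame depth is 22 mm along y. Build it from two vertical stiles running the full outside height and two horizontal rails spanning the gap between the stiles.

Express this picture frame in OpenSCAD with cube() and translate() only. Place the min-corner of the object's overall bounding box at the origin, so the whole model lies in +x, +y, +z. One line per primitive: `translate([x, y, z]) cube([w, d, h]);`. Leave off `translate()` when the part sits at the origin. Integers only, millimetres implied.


cube([59, 22, 974]);
translate([271, 0, 0]) cube([59, 22, 974]);
translate([59, 0, 0]) cube([212, 22, 59]);
translate([59, 0, 915]) cube([212, 22, 59]);


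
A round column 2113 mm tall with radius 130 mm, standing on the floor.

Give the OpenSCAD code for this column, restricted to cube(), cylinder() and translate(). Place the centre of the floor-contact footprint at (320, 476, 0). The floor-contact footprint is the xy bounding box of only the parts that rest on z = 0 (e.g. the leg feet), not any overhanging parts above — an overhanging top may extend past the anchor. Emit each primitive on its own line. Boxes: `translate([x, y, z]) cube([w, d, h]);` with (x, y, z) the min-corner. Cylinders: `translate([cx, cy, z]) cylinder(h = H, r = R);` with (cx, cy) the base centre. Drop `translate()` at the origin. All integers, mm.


translate([320, 476, 0]) cylinder(h = 2113, r = 130);


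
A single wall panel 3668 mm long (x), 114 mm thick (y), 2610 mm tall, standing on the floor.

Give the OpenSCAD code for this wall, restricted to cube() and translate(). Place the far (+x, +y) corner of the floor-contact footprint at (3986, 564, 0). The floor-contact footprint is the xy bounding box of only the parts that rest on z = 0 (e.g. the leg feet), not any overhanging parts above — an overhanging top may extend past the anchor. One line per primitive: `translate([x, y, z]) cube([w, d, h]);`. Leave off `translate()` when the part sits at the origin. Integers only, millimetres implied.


translate([318, 450, 0]) cube([3668, 114, 2610]);


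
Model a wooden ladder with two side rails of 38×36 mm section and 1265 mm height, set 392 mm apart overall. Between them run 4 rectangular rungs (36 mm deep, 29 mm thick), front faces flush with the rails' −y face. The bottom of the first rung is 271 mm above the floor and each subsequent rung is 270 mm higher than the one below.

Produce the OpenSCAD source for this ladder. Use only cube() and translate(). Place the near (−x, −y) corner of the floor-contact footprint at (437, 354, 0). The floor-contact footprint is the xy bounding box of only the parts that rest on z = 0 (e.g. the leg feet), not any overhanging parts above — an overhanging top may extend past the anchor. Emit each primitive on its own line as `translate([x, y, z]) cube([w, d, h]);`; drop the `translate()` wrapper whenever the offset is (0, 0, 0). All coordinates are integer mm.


translate([437, 354, 0]) cube([38, 36, 1265]);
translate([791, 354, 0]) cube([38, 36, 1265]);
translate([475, 354, 271]) cube([316, 36, 29]);
translate([475, 354, 541]) cube([316, 36, 29]);
translate([475, 354, 811]) cube([316, 36, 29]);
translate([475, 354, 1081]) cube([316, 36, 29]);
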